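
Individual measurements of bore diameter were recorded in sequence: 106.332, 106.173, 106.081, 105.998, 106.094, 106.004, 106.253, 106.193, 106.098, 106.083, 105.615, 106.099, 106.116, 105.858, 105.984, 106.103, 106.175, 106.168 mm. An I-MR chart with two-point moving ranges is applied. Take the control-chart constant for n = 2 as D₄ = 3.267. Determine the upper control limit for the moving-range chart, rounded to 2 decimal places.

0.48

Moving ranges: 0.159, 0.092, 0.083, 0.096, 0.090, 0.249, 0.060, 0.095, 0.015, 0.468, 0.484, 0.017, 0.258, 0.126, 0.119, 0.072, 0.007; M̄R̄ = 2.4900 / 17 = 0.1465
UCL_MR = D₄·M̄R̄ = 3.267 × 0.1465 = 0.4785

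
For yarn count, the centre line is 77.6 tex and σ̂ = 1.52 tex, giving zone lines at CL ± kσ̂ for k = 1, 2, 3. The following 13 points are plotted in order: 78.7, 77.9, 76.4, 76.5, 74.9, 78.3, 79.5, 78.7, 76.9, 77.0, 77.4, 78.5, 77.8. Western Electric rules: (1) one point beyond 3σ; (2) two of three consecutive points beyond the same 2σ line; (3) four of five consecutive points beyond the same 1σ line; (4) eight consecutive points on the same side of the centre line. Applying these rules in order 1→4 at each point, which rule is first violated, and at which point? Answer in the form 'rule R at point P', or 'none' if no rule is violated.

Zone of each point (C = within 1σ̂, B = 1σ̂–2σ̂, A = 2σ̂–3σ̂, * = beyond 3σ̂; sign = side of CL): 1:+C, 2:+C, 3:-C, 4:-C, 5:-B, 6:+C, 7:+B, 8:+C, 9:-C, 10:-C, 11:-C, 12:+C, 13:+C
No rule fires across all 13 points.

none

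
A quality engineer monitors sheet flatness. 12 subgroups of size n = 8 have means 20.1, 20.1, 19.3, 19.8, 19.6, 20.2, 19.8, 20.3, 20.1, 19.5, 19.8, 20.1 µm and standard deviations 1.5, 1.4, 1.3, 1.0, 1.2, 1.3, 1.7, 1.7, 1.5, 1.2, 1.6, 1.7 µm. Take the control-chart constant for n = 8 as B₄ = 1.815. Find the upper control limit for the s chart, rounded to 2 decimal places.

2.59

s̄ = (1.5 + 1.4 + 1.3 + 1.0 + 1.2 + 1.3 + 1.7 + 1.7 + 1.5 + 1.2 + 1.6 + 1.7) / 12 = 1.4250
UCL_s = B₄·s̄ = 1.815 × 1.4250 = 2.5864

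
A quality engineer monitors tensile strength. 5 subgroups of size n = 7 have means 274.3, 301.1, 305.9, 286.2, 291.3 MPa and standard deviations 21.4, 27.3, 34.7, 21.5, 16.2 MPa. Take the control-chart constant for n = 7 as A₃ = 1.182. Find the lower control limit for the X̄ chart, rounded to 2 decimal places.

263.13

X̄̄ = (274.3 + 301.1 + 305.9 + 286.2 + 291.3) / 5 = 291.7600
s̄ = (21.4 + 27.3 + 34.7 + 21.5 + 16.2) / 5 = 24.2200
LCL = X̄̄ − A₃·s̄ = 291.7600 − 1.182 × 24.2200 = 263.1320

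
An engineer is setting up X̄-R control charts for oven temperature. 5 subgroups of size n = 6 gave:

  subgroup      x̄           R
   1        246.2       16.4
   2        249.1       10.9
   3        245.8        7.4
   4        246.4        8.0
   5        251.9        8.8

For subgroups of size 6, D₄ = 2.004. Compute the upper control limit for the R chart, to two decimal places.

R̄ = (16.4 + 10.9 + 7.4 + 8.0 + 8.8) / 5 = 51.5000 / 5 = 10.3000
UCL_R = D₄·R̄ = 2.004 × 10.3000 = 20.6412

20.64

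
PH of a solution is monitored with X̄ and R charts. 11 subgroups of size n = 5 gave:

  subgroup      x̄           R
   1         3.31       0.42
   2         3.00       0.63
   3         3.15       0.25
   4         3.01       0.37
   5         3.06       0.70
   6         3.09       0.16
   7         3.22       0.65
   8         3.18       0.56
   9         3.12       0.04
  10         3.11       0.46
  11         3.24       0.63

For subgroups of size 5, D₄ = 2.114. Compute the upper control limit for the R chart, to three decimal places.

R̄ = (0.42 + 0.63 + 0.25 + 0.37 + 0.70 + 0.16 + 0.65 + 0.56 + 0.04 + 0.46 + 0.63) / 11 = 4.8700 / 11 = 0.4427
UCL_R = D₄·R̄ = 2.114 × 0.4427 = 0.9359

0.936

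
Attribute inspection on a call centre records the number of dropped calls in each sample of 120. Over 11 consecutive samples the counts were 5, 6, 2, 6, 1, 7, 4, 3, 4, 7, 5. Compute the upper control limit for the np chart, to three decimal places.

p̄ = Σdᵢ / (k·n) = 50 / (11 × 120) = 0.03788
UCL = np̄ + 3·√(np̄(1−p̄)) = 4.5455 + 3 × √(4.5455×0.96212) = 4.5455 + 3 × 2.0912 = 10.8192

10.819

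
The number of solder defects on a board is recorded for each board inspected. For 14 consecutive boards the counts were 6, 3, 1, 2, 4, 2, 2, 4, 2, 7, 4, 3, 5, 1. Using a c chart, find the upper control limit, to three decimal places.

8.724

c̄ = (6 + 3 + 1 + 2 + 4 + 2 + 2 + 4 + 2 + 7 + 4 + 3 + 5 + 1) / 14 = 46 / 14 = 3.2857
UCL = c̄ + 3√c̄ = 3.2857 + 3 × √3.2857 = 3.2857 + 3 × 1.8127 = 8.7237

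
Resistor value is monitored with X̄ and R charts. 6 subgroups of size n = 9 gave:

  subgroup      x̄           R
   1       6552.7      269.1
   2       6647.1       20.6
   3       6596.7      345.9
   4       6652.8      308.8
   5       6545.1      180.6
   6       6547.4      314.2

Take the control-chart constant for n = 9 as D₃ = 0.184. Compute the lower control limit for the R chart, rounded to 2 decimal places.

44.14

R̄ = (269.1 + 20.6 + 345.9 + 308.8 + 180.6 + 314.2) / 6 = 1439.2000 / 6 = 239.8667
LCL_R = D₃·R̄ = 0.184 × 239.8667 = 44.1355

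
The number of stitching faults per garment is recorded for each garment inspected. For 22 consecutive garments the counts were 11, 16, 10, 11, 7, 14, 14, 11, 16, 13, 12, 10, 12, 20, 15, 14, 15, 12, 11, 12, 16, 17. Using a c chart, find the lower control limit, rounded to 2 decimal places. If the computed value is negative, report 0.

c̄ = (11 + 16 + 10 + 11 + 7 + 14 + 14 + 11 + 16 + 13 + 12 + 10 + 12 + 20 + 15 + 14 + 15 + 12 + 11 + 12 + 16 + 17) / 22 = 289 / 22 = 13.1364
LCL = c̄ − 3√c̄ = 13.1364 − 3 × 3.6244 = 2.2631

2.26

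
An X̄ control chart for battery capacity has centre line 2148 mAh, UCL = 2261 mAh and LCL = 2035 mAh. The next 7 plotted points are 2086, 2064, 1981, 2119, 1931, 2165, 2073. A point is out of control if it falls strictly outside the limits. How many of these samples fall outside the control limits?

Compare each point to [2035, 2261]: sample 3 = 1981 < LCL; sample 5 = 1931 < LCL.

2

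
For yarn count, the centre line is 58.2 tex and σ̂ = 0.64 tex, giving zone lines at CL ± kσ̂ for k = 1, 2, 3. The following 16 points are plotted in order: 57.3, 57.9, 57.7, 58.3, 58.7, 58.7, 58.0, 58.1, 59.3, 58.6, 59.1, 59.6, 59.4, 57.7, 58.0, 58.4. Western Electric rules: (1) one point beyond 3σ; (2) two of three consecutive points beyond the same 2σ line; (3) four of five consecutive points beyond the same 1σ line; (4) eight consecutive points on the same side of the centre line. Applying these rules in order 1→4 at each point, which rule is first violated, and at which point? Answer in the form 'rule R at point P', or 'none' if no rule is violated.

Zone of each point (C = within 1σ̂, B = 1σ̂–2σ̂, A = 2σ̂–3σ̂, * = beyond 3σ̂; sign = side of CL): 1:-B, 2:-C, 3:-C, 4:+C, 5:+C, 6:+C, 7:-C, 8:-C, 9:+B, 10:+C, 11:+B, 12:+A, 13:+B, 14:-C, 15:-C, 16:+C
Rule 3 (four of five consecutive points beyond the same 1σ limit) is satisfied at point 13.

rule 3 at point 13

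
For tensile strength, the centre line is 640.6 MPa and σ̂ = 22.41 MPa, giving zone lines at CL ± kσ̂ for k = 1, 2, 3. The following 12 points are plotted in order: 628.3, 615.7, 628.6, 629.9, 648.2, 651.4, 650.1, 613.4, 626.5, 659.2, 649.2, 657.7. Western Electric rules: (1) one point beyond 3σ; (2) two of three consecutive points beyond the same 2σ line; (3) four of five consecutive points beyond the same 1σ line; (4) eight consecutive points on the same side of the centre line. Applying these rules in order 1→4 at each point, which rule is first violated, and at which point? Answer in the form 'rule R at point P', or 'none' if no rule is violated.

none

Zone of each point (C = within 1σ̂, B = 1σ̂–2σ̂, A = 2σ̂–3σ̂, * = beyond 3σ̂; sign = side of CL): 1:-C, 2:-B, 3:-C, 4:-C, 5:+C, 6:+C, 7:+C, 8:-B, 9:-C, 10:+C, 11:+C, 12:+C
No rule fires across all 12 points.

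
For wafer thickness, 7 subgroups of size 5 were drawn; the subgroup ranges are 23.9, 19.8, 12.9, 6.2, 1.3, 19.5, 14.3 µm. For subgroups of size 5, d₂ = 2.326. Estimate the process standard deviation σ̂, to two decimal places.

R̄ = (23.9 + 19.8 + 12.9 + 6.2 + 1.3 + 19.5 + 14.3) / 7 = 13.9857
σ̂ = R̄ / d₂ = 13.9857 / 2.326 = 6.0128

6.01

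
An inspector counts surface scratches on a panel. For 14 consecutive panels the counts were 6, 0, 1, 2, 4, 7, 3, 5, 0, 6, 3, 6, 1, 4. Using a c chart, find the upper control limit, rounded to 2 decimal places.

c̄ = (6 + 0 + 1 + 2 + 4 + 7 + 3 + 5 + 0 + 6 + 3 + 6 + 1 + 4) / 14 = 48 / 14 = 3.4286
UCL = c̄ + 3√c̄ = 3.4286 + 3 × √3.4286 = 3.4286 + 3 × 1.8516 = 8.9835

8.98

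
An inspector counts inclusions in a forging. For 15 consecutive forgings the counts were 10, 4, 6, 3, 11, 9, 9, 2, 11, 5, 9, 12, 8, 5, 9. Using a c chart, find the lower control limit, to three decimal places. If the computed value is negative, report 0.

c̄ = (10 + 4 + 6 + 3 + 11 + 9 + 9 + 2 + 11 + 5 + 9 + 12 + 8 + 5 + 9) / 15 = 113 / 15 = 7.5333
LCL = c̄ − 3√c̄ = 7.5333 − 3 × 2.7447 = -0.7007 → 0 (cannot be negative)

0.000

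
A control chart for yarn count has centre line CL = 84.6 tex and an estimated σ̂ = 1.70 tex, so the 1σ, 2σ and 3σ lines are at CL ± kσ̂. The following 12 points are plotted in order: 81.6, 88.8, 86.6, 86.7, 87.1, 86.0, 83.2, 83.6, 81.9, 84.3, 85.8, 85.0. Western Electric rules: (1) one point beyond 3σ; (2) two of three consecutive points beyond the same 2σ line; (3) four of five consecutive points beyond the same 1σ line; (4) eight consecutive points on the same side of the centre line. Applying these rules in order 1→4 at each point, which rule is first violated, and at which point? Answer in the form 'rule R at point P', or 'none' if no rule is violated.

rule 3 at point 5

Zone of each point (C = within 1σ̂, B = 1σ̂–2σ̂, A = 2σ̂–3σ̂, * = beyond 3σ̂; sign = side of CL): 1:-B, 2:+A, 3:+B, 4:+B, 5:+B, 6:+C, 7:-C, 8:-C, 9:-B, 10:-C, 11:+C, 12:+C
Rule 3 (four of five consecutive points beyond the same 1σ limit) is satisfied at point 5.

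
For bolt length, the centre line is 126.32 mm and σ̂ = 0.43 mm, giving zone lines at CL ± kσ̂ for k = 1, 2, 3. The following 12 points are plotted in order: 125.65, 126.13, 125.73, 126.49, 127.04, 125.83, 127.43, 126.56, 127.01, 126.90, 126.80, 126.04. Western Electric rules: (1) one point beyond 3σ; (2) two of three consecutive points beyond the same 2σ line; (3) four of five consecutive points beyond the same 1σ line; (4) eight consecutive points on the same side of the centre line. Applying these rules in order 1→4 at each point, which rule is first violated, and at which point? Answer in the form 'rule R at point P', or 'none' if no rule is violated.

rule 3 at point 11

Zone of each point (C = within 1σ̂, B = 1σ̂–2σ̂, A = 2σ̂–3σ̂, * = beyond 3σ̂; sign = side of CL): 1:-B, 2:-C, 3:-B, 4:+C, 5:+B, 6:-B, 7:+A, 8:+C, 9:+B, 10:+B, 11:+B, 12:-C
Rule 3 (four of five consecutive points beyond the same 1σ limit) is satisfied at point 11.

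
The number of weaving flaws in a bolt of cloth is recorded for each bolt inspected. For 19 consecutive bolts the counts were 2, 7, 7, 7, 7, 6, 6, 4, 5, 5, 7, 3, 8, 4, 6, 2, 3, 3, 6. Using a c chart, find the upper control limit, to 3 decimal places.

11.971

c̄ = (2 + 7 + 7 + 7 + 7 + 6 + 6 + 4 + 5 + 5 + 7 + 3 + 8 + 4 + 6 + 2 + 3 + 3 + 6) / 19 = 98 / 19 = 5.1579
UCL = c̄ + 3√c̄ = 5.1579 + 3 × √5.1579 = 5.1579 + 3 × 2.2711 = 11.9712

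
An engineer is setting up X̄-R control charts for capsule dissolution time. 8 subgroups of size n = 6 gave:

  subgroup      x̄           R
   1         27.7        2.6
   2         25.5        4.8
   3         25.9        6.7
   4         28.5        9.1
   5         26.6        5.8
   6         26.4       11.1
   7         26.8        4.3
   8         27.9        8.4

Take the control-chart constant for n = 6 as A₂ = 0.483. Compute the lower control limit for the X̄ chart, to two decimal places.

X̄̄ = (27.7 + 25.5 + 25.9 + 28.5 + 26.6 + 26.4 + 26.8 + 27.9) / 8 = 215.3000 / 8 = 26.9125
R̄ = (2.6 + 4.8 + 6.7 + 9.1 + 5.8 + 11.1 + 4.3 + 8.4) / 8 = 52.8000 / 8 = 6.6000
LCL = X̄̄ − A₂·R̄ = 26.9125 − 0.483 × 6.6000 = 23.7247

23.72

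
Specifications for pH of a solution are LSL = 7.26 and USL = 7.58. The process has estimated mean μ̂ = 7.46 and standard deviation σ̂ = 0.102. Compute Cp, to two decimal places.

Cp = (USL − LSL) / (6σ̂) = (7.58 − 7.26) / (6 × 0.102) = 0.3200 / 0.6120 = 0.5229

0.52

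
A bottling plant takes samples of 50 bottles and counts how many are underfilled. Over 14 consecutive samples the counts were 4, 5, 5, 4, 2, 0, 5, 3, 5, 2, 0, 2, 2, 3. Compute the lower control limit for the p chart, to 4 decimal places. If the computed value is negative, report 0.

p̄ = Σdᵢ / (k·n) = 42 / (14 × 50) = 0.06000
LCL = p̄ − 3·√(p̄(1−p̄)/n) = 0.06000 − 3 × 0.03359 = -0.04076 → 0 (negative, so LCL = 0)

0.0000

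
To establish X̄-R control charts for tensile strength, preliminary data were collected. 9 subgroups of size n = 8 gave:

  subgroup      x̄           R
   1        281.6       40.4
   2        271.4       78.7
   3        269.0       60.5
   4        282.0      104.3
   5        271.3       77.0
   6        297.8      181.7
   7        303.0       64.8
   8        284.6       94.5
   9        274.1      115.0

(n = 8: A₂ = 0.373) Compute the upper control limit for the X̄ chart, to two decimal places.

315.50

X̄̄ = (281.6 + 271.4 + 269.0 + 282.0 + 271.3 + 297.8 + 303.0 + 284.6 + 274.1) / 9 = 2534.8000 / 9 = 281.6444
R̄ = (40.4 + 78.7 + 60.5 + 104.3 + 77.0 + 181.7 + 64.8 + 94.5 + 115.0) / 9 = 816.9000 / 9 = 90.7667
UCL = X̄̄ + A₂·R̄ = 281.6444 + 0.373 × 90.7667 = 315.5004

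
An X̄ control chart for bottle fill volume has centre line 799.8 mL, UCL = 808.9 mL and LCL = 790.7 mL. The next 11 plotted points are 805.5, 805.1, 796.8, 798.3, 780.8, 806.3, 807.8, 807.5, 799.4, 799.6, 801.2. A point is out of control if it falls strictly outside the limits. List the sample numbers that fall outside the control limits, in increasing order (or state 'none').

Compare each point to [790.7, 808.9]: sample 5 = 780.8 < LCL.

5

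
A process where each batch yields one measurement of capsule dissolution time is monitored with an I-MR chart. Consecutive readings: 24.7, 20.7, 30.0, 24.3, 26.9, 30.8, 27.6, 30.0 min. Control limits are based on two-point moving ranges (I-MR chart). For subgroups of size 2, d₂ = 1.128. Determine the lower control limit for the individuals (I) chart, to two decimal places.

X̄ = (24.7 + 20.7 + 30.0 + 24.3 + 26.9 + 30.8 + 27.6 + 30.0) / 8 = 26.8750
Moving ranges: 4.0, 9.3, 5.7, 2.6, 3.9, 3.2, 2.4; M̄R̄ = 31.1000 / 7 = 4.4429
LCL = X̄ − 3·M̄R̄/d₂ = 26.8750 − 3 × 4.4429 / 1.128 = 15.0589

15.06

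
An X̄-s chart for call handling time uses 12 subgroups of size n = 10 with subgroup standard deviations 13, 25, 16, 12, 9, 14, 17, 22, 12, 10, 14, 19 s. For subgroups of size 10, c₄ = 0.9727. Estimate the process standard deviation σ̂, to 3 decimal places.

15.678

s̄ = (13 + 25 + 16 + 12 + 9 + 14 + 17 + 22 + 12 + 10 + 14 + 19) / 12 = 15.2500
σ̂ = s̄ / c₄ = 15.2500 / 0.9727 = 15.6780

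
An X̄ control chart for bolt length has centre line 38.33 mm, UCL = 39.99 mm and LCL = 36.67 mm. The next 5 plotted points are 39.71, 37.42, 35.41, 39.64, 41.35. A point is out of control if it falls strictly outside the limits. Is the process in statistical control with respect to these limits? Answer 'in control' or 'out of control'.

out of control

Compare each point to [36.67, 39.99]: sample 3 = 35.41 < LCL; sample 5 = 41.35 > UCL.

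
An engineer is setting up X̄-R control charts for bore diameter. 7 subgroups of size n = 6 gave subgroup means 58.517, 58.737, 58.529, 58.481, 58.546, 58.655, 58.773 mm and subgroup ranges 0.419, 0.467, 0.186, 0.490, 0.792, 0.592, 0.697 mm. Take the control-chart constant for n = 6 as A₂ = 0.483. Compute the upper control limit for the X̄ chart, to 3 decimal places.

X̄̄ = (58.517 + 58.737 + 58.529 + 58.481 + 58.546 + 58.655 + 58.773) / 7 = 410.2380 / 7 = 58.6054
R̄ = (0.419 + 0.467 + 0.186 + 0.490 + 0.792 + 0.592 + 0.697) / 7 = 3.6430 / 7 = 0.5204
UCL = X̄̄ + A₂·R̄ = 58.6054 + 0.483 × 0.5204 = 58.8568

58.857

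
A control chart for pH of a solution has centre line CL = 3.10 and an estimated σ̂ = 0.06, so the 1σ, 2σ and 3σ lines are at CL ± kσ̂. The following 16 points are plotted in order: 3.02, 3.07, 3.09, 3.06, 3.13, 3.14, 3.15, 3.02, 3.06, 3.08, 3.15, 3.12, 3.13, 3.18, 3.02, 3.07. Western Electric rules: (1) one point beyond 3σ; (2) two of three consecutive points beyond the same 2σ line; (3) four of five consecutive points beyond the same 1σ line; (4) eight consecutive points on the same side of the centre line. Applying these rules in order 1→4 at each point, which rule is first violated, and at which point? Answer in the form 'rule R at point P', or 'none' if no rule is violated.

none

Zone of each point (C = within 1σ̂, B = 1σ̂–2σ̂, A = 2σ̂–3σ̂, * = beyond 3σ̂; sign = side of CL): 1:-B, 2:-C, 3:-C, 4:-C, 5:+C, 6:+C, 7:+C, 8:-B, 9:-C, 10:-C, 11:+C, 12:+C, 13:+C, 14:+B, 15:-B, 16:-C
No rule fires across all 16 points.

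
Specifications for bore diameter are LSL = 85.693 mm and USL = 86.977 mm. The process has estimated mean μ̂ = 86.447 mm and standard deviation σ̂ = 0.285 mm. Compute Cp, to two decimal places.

0.75

Cp = (USL − LSL) / (6σ̂) = (86.977 − 85.693) / (6 × 0.285) = 1.2840 / 1.7100 = 0.7509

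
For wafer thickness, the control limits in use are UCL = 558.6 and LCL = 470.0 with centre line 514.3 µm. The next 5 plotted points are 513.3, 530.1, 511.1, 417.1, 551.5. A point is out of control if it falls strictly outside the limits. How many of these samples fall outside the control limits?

Compare each point to [470.0, 558.6]: sample 4 = 417.1 < LCL.

1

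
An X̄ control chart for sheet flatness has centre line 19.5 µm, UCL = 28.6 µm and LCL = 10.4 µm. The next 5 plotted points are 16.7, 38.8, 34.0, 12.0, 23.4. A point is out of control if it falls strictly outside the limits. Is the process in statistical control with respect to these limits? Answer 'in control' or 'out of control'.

out of control

Compare each point to [10.4, 28.6]: sample 2 = 38.8 > UCL; sample 3 = 34.0 > UCL.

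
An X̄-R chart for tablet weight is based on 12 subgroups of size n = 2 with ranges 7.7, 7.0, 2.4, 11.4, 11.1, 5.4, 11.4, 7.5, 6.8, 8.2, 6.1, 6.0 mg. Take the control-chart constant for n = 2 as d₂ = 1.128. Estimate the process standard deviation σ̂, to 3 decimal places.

6.723

R̄ = (7.7 + 7.0 + 2.4 + 11.4 + 11.1 + 5.4 + 11.4 + 7.5 + 6.8 + 8.2 + 6.1 + 6.0) / 12 = 7.5833
σ̂ = R̄ / d₂ = 7.5833 / 1.128 = 6.7228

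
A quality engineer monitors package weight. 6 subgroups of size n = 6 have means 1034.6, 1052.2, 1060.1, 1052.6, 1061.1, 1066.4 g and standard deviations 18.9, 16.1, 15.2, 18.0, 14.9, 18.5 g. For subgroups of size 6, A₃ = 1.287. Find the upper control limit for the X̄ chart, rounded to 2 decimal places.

X̄̄ = (1034.6 + 1052.2 + 1060.1 + 1052.6 + 1061.1 + 1066.4) / 6 = 1054.5000
s̄ = (18.9 + 16.1 + 15.2 + 18.0 + 14.9 + 18.5) / 6 = 16.9333
UCL = X̄̄ + A₃·s̄ = 1054.5000 + 1.287 × 16.9333 = 1076.2932

1076.29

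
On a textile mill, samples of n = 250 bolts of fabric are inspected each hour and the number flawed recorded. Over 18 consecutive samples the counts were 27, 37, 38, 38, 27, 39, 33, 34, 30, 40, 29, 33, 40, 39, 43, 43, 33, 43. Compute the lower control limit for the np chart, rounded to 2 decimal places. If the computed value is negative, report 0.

p̄ = Σdᵢ / (k·n) = 646 / (18 × 250) = 0.14356
LCL = np̄ − 3·√(np̄(1−p̄)) = 35.8889 − 3 × 5.5441 = 19.2566

19.26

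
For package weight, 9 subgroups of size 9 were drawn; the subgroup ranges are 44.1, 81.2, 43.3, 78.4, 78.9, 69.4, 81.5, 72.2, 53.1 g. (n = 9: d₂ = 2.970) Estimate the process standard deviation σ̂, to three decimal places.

R̄ = (44.1 + 81.2 + 43.3 + 78.4 + 78.9 + 69.4 + 81.5 + 72.2 + 53.1) / 9 = 66.9000
σ̂ = R̄ / d₂ = 66.9000 / 2.970 = 22.5253

22.525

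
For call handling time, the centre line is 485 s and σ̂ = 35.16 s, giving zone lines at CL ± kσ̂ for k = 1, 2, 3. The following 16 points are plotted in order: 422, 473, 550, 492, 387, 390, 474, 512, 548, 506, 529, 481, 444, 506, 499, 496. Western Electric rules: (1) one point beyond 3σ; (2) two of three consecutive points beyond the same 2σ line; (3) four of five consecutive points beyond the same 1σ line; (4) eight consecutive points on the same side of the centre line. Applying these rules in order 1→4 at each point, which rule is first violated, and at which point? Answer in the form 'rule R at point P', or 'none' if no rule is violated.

Zone of each point (C = within 1σ̂, B = 1σ̂–2σ̂, A = 2σ̂–3σ̂, * = beyond 3σ̂; sign = side of CL): 1:-B, 2:-C, 3:+B, 4:+C, 5:-A, 6:-A, 7:-C, 8:+C, 9:+B, 10:+C, 11:+B, 12:-C, 13:-B, 14:+C, 15:+C, 16:+C
Rule 2 (two of three consecutive points beyond the same 2σ limit) is satisfied at point 6.

rule 2 at point 6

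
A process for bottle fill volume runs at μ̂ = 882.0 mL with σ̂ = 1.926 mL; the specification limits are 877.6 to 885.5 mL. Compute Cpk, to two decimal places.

Cpu = (USL − μ̂) / (3σ̂) = (885.5 − 882.0) / (3 × 1.926) = 0.6057; Cpl = (μ̂ − LSL) / (3σ̂) = (882.0 − 877.6) / (3 × 1.926) = 0.7615; Cpk = min(Cpu, Cpl) = 0.6057

0.61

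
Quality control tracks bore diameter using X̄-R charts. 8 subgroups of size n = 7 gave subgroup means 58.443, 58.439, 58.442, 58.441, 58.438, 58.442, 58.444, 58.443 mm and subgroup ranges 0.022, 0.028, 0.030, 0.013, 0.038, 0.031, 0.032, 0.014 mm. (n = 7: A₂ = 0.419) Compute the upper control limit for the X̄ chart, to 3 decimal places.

58.452

X̄̄ = (58.443 + 58.439 + 58.442 + 58.441 + 58.438 + 58.442 + 58.444 + 58.443) / 8 = 467.5320 / 8 = 58.4415
R̄ = (0.022 + 0.028 + 0.030 + 0.013 + 0.038 + 0.031 + 0.032 + 0.014) / 8 = 0.2080 / 8 = 0.0260
UCL = X̄̄ + A₂·R̄ = 58.4415 + 0.419 × 0.0260 = 58.4524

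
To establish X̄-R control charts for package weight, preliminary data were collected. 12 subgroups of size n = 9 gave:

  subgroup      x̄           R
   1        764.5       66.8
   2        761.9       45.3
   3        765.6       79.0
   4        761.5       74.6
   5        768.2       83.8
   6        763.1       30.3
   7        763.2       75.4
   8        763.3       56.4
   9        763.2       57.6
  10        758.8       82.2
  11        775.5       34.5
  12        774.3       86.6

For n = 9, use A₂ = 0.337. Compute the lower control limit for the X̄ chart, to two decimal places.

X̄̄ = (764.5 + 761.9 + 765.6 + 761.5 + 768.2 + 763.1 + 763.2 + 763.3 + 763.2 + 758.8 + 775.5 + 774.3) / 12 = 9183.1000 / 12 = 765.2583
R̄ = (66.8 + 45.3 + 79.0 + 74.6 + 83.8 + 30.3 + 75.4 + 56.4 + 57.6 + 82.2 + 34.5 + 86.6) / 12 = 772.5000 / 12 = 64.3750
LCL = X̄̄ − A₂·R̄ = 765.2583 − 0.337 × 64.3750 = 743.5640

743.56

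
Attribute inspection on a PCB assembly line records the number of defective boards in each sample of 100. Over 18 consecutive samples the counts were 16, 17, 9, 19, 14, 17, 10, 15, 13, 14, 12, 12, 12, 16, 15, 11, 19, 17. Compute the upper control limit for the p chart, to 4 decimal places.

0.2485

p̄ = Σdᵢ / (k·n) = 258 / (18 × 100) = 0.14333
UCL = p̄ + 3·√(p̄(1−p̄)/n) = 0.14333 + 3 × √(0.14333×0.85667/100) = 0.14333 + 3 × 0.03504 = 0.24846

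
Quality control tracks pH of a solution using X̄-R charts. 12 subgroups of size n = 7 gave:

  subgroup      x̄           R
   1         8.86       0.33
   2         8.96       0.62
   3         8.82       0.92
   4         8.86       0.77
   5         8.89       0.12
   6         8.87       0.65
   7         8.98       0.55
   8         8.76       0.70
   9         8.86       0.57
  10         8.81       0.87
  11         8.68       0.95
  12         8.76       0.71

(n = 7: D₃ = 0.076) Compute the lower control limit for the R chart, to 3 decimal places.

0.049

R̄ = (0.33 + 0.62 + 0.92 + 0.77 + 0.12 + 0.65 + 0.55 + 0.70 + 0.57 + 0.87 + 0.95 + 0.71) / 12 = 7.7600 / 12 = 0.6467
LCL_R = D₃·R̄ = 0.076 × 0.6467 = 0.0491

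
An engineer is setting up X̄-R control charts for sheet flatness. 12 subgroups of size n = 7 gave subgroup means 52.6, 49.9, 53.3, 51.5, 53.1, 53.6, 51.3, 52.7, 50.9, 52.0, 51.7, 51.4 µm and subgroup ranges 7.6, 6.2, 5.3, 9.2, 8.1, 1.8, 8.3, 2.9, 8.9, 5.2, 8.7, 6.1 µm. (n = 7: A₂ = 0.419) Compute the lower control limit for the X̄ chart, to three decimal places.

49.266

X̄̄ = (52.6 + 49.9 + 53.3 + 51.5 + 53.1 + 53.6 + 51.3 + 52.7 + 50.9 + 52.0 + 51.7 + 51.4) / 12 = 624.0000 / 12 = 52.0000
R̄ = (7.6 + 6.2 + 5.3 + 9.2 + 8.1 + 1.8 + 8.3 + 2.9 + 8.9 + 5.2 + 8.7 + 6.1) / 12 = 78.3000 / 12 = 6.5250
LCL = X̄̄ − A₂·R̄ = 52.0000 − 0.419 × 6.5250 = 49.2660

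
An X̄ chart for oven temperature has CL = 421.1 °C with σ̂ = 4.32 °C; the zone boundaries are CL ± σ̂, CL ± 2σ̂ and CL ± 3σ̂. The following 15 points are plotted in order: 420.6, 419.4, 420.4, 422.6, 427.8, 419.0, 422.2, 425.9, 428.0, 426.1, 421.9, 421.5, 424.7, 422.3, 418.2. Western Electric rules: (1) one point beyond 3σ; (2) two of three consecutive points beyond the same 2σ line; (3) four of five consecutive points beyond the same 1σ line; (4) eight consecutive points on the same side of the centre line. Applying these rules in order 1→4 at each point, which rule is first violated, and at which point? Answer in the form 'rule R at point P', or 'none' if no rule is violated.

rule 4 at point 14

Zone of each point (C = within 1σ̂, B = 1σ̂–2σ̂, A = 2σ̂–3σ̂, * = beyond 3σ̂; sign = side of CL): 1:-C, 2:-C, 3:-C, 4:+C, 5:+B, 6:-C, 7:+C, 8:+B, 9:+B, 10:+B, 11:+C, 12:+C, 13:+C, 14:+C, 15:-C
Rule 4 (eight consecutive points on the same side of the centre line) is satisfied at point 14.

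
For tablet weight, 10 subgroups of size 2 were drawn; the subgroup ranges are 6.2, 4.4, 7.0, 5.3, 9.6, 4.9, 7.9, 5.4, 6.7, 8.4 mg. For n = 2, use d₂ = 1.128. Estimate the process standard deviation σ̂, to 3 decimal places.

5.833

R̄ = (6.2 + 4.4 + 7.0 + 5.3 + 9.6 + 4.9 + 7.9 + 5.4 + 6.7 + 8.4) / 10 = 6.5800
σ̂ = R̄ / d₂ = 6.5800 / 1.128 = 5.8333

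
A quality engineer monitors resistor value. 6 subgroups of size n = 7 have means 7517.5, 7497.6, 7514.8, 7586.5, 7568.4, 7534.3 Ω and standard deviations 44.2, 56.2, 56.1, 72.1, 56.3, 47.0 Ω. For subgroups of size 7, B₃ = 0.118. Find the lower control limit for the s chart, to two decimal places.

6.53

s̄ = (44.2 + 56.2 + 56.1 + 72.1 + 56.3 + 47.0) / 6 = 55.3167
LCL_s = B₃·s̄ = 0.118 × 55.3167 = 6.5274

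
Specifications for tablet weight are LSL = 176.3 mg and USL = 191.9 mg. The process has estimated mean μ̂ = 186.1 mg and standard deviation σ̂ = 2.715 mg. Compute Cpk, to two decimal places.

0.71

Cpu = (USL − μ̂) / (3σ̂) = (191.9 − 186.1) / (3 × 2.715) = 0.7121; Cpl = (μ̂ − LSL) / (3σ̂) = (186.1 − 176.3) / (3 × 2.715) = 1.2032; Cpk = min(Cpu, Cpl) = 0.7121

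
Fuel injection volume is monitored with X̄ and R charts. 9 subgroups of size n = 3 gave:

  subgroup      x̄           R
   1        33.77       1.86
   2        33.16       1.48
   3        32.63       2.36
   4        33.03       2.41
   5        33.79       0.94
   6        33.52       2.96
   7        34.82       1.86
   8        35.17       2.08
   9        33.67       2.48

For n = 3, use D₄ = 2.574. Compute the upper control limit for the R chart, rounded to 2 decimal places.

R̄ = (1.86 + 1.48 + 2.36 + 2.41 + 0.94 + 2.96 + 1.86 + 2.08 + 2.48) / 9 = 18.4300 / 9 = 2.0478
UCL_R = D₄·R̄ = 2.574 × 2.0478 = 5.2710

5.27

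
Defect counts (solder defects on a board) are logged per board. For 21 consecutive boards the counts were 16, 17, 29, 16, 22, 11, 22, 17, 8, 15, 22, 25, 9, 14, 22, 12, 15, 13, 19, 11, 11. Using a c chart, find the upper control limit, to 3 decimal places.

c̄ = (16 + 17 + 29 + 16 + 22 + 11 + 22 + 17 + 8 + 15 + 22 + 25 + 9 + 14 + 22 + 12 + 15 + 13 + 19 + 11 + 11) / 21 = 346 / 21 = 16.4762
UCL = c̄ + 3√c̄ = 16.4762 + 3 × √16.4762 = 16.4762 + 3 × 4.0591 = 28.6535

28.653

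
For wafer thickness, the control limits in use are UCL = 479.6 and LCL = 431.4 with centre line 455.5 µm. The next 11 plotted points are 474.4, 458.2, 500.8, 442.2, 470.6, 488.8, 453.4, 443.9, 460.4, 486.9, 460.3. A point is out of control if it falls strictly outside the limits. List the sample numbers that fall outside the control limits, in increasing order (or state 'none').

Compare each point to [431.4, 479.6]: sample 3 = 500.8 > UCL; sample 6 = 488.8 > UCL; sample 10 = 486.9 > UCL.

3, 6, 10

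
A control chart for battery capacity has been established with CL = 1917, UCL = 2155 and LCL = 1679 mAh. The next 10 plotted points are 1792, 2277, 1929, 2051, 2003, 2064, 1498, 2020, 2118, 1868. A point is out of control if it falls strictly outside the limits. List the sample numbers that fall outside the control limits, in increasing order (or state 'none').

2, 7

Compare each point to [1679, 2155]: sample 2 = 2277 > UCL; sample 7 = 1498 < LCL.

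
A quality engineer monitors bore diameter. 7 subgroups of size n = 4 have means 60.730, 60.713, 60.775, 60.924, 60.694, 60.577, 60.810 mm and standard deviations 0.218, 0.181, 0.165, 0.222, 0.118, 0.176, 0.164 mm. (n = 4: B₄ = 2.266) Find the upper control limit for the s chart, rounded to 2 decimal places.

s̄ = (0.218 + 0.181 + 0.165 + 0.222 + 0.118 + 0.176 + 0.164) / 7 = 0.1777
UCL_s = B₄·s̄ = 2.266 × 0.1777 = 0.4027

0.40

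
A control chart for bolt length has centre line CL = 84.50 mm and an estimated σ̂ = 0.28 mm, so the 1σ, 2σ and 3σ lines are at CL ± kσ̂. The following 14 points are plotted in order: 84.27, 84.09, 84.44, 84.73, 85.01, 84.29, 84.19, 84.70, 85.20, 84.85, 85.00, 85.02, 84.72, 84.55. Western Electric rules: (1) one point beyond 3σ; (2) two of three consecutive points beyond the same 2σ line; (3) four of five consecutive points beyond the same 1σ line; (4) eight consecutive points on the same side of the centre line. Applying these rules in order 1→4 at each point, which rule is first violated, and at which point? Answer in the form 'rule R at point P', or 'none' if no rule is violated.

Zone of each point (C = within 1σ̂, B = 1σ̂–2σ̂, A = 2σ̂–3σ̂, * = beyond 3σ̂; sign = side of CL): 1:-C, 2:-B, 3:-C, 4:+C, 5:+B, 6:-C, 7:-B, 8:+C, 9:+A, 10:+B, 11:+B, 12:+B, 13:+C, 14:+C
Rule 3 (four of five consecutive points beyond the same 1σ limit) is satisfied at point 12.

rule 3 at point 12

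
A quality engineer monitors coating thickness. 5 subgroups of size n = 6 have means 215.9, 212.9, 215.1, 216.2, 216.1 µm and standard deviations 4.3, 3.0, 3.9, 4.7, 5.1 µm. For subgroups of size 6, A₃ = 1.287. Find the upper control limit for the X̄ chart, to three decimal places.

X̄̄ = (215.9 + 212.9 + 215.1 + 216.2 + 216.1) / 5 = 215.2400
s̄ = (4.3 + 3.0 + 3.9 + 4.7 + 5.1) / 5 = 4.2000
UCL = X̄̄ + A₃·s̄ = 215.2400 + 1.287 × 4.2000 = 220.6454

220.645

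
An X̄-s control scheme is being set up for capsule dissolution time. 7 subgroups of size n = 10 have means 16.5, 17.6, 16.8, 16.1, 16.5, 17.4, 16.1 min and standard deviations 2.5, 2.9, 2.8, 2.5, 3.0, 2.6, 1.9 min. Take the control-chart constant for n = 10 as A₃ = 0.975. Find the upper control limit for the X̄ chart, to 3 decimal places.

X̄̄ = (16.5 + 17.6 + 16.8 + 16.1 + 16.5 + 17.4 + 16.1) / 7 = 16.7143
s̄ = (2.5 + 2.9 + 2.8 + 2.5 + 3.0 + 2.6 + 1.9) / 7 = 2.6000
UCL = X̄̄ + A₃·s̄ = 16.7143 + 0.975 × 2.6000 = 19.2493

19.249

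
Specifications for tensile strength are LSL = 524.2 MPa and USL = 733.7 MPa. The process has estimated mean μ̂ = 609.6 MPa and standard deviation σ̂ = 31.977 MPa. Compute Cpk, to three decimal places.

Cpu = (USL − μ̂) / (3σ̂) = (733.7 − 609.6) / (3 × 31.977) = 1.2936; Cpl = (μ̂ − LSL) / (3σ̂) = (609.6 − 524.2) / (3 × 31.977) = 0.8902; Cpk = min(Cpu, Cpl) = 0.8902

0.890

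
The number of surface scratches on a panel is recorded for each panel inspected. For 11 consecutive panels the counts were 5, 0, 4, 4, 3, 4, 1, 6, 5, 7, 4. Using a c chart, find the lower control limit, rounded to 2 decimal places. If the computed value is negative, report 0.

0.00

c̄ = (5 + 0 + 4 + 4 + 3 + 4 + 1 + 6 + 5 + 7 + 4) / 11 = 43 / 11 = 3.9091
LCL = c̄ − 3√c̄ = 3.9091 − 3 × 1.9771 = -2.0223 → 0 (cannot be negative)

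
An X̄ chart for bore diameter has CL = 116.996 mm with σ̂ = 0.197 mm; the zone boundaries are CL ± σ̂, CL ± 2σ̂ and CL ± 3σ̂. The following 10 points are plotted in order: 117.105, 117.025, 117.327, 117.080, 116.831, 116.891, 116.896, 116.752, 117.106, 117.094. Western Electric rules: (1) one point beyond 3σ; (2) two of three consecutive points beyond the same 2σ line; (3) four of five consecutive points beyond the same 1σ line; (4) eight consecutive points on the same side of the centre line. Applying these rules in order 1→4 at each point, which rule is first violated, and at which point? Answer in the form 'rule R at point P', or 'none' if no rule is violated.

none

Zone of each point (C = within 1σ̂, B = 1σ̂–2σ̂, A = 2σ̂–3σ̂, * = beyond 3σ̂; sign = side of CL): 1:+C, 2:+C, 3:+B, 4:+C, 5:-C, 6:-C, 7:-C, 8:-B, 9:+C, 10:+C
No rule fires across all 10 points.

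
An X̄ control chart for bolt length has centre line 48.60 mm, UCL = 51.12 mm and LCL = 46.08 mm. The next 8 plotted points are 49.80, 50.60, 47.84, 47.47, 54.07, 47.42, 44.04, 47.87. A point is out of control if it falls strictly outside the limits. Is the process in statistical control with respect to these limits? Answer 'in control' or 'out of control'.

Compare each point to [46.08, 51.12]: sample 5 = 54.07 > UCL; sample 7 = 44.04 < LCL.

out of control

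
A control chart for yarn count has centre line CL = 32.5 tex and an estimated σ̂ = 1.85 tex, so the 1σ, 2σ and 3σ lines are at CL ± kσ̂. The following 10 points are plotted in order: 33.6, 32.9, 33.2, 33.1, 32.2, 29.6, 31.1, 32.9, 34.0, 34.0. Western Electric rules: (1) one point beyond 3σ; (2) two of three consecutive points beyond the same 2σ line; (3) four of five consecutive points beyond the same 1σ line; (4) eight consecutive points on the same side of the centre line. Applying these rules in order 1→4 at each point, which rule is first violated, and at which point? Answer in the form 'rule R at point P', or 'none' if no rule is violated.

none

Zone of each point (C = within 1σ̂, B = 1σ̂–2σ̂, A = 2σ̂–3σ̂, * = beyond 3σ̂; sign = side of CL): 1:+C, 2:+C, 3:+C, 4:+C, 5:-C, 6:-B, 7:-C, 8:+C, 9:+C, 10:+C
No rule fires across all 10 points.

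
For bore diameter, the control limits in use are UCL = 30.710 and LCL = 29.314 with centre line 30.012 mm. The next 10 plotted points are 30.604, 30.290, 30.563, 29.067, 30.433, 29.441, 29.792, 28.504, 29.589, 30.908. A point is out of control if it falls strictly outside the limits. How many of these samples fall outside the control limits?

Compare each point to [29.314, 30.710]: sample 4 = 29.067 < LCL; sample 8 = 28.504 < LCL; sample 10 = 30.908 > UCL.

3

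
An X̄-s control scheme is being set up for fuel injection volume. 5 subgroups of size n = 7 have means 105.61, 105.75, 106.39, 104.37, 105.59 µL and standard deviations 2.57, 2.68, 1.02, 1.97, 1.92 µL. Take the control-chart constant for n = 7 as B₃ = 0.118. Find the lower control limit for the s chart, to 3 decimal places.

0.240

s̄ = (2.57 + 2.68 + 1.02 + 1.97 + 1.92) / 5 = 2.0320
LCL_s = B₃·s̄ = 0.118 × 2.0320 = 0.2398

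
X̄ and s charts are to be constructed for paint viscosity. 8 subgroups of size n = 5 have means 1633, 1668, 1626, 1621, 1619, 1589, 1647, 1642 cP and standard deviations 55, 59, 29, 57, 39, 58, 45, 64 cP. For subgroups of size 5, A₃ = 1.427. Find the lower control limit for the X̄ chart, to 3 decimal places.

X̄̄ = (1633 + 1668 + 1626 + 1621 + 1619 + 1589 + 1647 + 1642) / 8 = 1630.6250
s̄ = (55 + 59 + 29 + 57 + 39 + 58 + 45 + 64) / 8 = 50.7500
LCL = X̄̄ − A₃·s̄ = 1630.6250 − 1.427 × 50.7500 = 1558.2048

1558.205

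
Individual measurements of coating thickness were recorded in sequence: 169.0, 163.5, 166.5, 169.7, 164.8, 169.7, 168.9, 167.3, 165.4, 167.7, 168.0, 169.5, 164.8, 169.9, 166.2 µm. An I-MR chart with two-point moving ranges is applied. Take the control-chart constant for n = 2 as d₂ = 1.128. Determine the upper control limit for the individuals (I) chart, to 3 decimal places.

X̄ = (169.0 + 163.5 + 166.5 + 169.7 + 164.8 + 169.7 + 168.9 + 167.3 + 165.4 + 167.7 + 168.0 + 169.5 + 164.8 + 169.9 + 166.2) / 15 = 167.3933
Moving ranges: 5.5, 3.0, 3.2, 4.9, 4.9, 0.8, 1.6, 1.9, 2.3, 0.3, 1.5, 4.7, 5.1, 3.7; M̄R̄ = 43.4000 / 14 = 3.1000
UCL = X̄ + 3·M̄R̄/d₂ = 167.3933 + 3 × 3.1000 / 1.128 = 175.6380

175.638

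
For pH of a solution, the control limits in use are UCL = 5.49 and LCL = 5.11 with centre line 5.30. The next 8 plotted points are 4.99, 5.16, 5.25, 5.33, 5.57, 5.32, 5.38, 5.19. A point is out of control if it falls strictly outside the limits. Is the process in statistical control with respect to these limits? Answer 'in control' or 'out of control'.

out of control

Compare each point to [5.11, 5.49]: sample 1 = 4.99 < LCL; sample 5 = 5.57 > UCL.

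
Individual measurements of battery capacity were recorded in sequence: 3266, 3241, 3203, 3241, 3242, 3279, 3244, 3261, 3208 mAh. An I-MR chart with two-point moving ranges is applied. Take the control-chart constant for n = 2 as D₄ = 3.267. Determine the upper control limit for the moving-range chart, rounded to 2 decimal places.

99.64

Moving ranges: 25, 38, 38, 1, 37, 35, 17, 53; M̄R̄ = 244.0000 / 8 = 30.5000
UCL_MR = D₄·M̄R̄ = 3.267 × 30.5000 = 99.6435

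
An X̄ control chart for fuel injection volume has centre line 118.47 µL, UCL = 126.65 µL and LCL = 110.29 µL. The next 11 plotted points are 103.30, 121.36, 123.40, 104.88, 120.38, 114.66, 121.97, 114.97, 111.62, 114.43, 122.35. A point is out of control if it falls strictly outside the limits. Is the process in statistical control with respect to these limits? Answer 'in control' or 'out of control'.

out of control

Compare each point to [110.29, 126.65]: sample 1 = 103.30 < LCL; sample 4 = 104.88 < LCL.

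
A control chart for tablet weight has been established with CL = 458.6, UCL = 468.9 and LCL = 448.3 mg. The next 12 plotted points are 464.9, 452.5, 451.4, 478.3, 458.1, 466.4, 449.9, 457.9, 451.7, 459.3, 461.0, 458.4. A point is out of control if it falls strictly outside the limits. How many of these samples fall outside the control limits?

Compare each point to [448.3, 468.9]: sample 4 = 478.3 > UCL.

1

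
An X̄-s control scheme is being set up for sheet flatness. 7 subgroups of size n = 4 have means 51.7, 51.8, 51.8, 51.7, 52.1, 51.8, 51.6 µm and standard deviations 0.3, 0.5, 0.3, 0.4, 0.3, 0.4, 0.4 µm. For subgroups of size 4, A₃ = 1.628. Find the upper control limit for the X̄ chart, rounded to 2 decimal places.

52.39

X̄̄ = (51.7 + 51.8 + 51.8 + 51.7 + 52.1 + 51.8 + 51.6) / 7 = 51.7857
s̄ = (0.3 + 0.5 + 0.3 + 0.4 + 0.3 + 0.4 + 0.4) / 7 = 0.3714
UCL = X̄̄ + A₃·s̄ = 51.7857 + 1.628 × 0.3714 = 52.3904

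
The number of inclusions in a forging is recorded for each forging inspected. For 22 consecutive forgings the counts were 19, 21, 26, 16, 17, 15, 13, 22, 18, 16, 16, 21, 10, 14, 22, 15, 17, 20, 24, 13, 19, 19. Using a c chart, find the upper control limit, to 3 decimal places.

30.543

c̄ = (19 + 21 + 26 + 16 + 17 + 15 + 13 + 22 + 18 + 16 + 16 + 21 + 10 + 14 + 22 + 15 + 17 + 20 + 24 + 13 + 19 + 19) / 22 = 393 / 22 = 17.8636
UCL = c̄ + 3√c̄ = 17.8636 + 3 × √17.8636 = 17.8636 + 3 × 4.2265 = 30.5433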